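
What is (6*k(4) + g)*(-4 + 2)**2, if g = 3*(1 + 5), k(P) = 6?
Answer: 216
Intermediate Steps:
g = 18 (g = 3*6 = 18)
(6*k(4) + g)*(-4 + 2)**2 = (6*6 + 18)*(-4 + 2)**2 = (36 + 18)*(-2)**2 = 54*4 = 216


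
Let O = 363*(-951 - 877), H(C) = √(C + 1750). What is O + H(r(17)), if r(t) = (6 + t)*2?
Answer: -663564 + 2*√449 ≈ -6.6352e+5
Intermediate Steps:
r(t) = 12 + 2*t
H(C) = √(1750 + C)
O = -663564 (O = 363*(-1828) = -663564)
O + H(r(17)) = -663564 + √(1750 + (12 + 2*17)) = -663564 + √(1750 + (12 + 34)) = -663564 + √(1750 + 46) = -663564 + √1796 = -663564 + 2*√449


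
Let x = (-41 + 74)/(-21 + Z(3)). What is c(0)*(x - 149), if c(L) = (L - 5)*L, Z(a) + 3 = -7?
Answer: 0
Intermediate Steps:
Z(a) = -10 (Z(a) = -3 - 7 = -10)
c(L) = L*(-5 + L) (c(L) = (-5 + L)*L = L*(-5 + L))
x = -33/31 (x = (-41 + 74)/(-21 - 10) = 33/(-31) = 33*(-1/31) = -33/31 ≈ -1.0645)
c(0)*(x - 149) = (0*(-5 + 0))*(-33/31 - 149) = (0*(-5))*(-4652/31) = 0*(-4652/31) = 0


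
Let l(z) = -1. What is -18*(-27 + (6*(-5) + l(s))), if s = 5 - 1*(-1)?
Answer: 1044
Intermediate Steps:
s = 6 (s = 5 + 1 = 6)
-18*(-27 + (6*(-5) + l(s))) = -18*(-27 + (6*(-5) - 1)) = -18*(-27 + (-30 - 1)) = -18*(-27 - 31) = -18*(-58) = 1044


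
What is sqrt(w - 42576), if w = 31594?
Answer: 17*I*sqrt(38) ≈ 104.8*I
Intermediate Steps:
sqrt(w - 42576) = sqrt(31594 - 42576) = sqrt(-10982) = 17*I*sqrt(38)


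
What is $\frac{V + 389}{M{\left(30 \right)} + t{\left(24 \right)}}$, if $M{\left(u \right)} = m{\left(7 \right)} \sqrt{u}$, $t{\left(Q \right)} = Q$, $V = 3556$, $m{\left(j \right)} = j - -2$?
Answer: $- \frac{5260}{103} + \frac{3945 \sqrt{30}}{206} \approx 53.824$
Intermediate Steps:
$m{\left(j \right)} = 2 + j$ ($m{\left(j \right)} = j + 2 = 2 + j$)
$M{\left(u \right)} = 9 \sqrt{u}$ ($M{\left(u \right)} = \left(2 + 7\right) \sqrt{u} = 9 \sqrt{u}$)
$\frac{V + 389}{M{\left(30 \right)} + t{\left(24 \right)}} = \frac{3556 + 389}{9 \sqrt{30} + 24} = \frac{3945}{24 + 9 \sqrt{30}}$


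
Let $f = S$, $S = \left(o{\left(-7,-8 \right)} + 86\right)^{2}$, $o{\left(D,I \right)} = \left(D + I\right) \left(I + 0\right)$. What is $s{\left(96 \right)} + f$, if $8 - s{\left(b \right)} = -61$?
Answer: $42505$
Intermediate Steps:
$o{\left(D,I \right)} = I \left(D + I\right)$ ($o{\left(D,I \right)} = \left(D + I\right) I = I \left(D + I\right)$)
$s{\left(b \right)} = 69$ ($s{\left(b \right)} = 8 - -61 = 8 + 61 = 69$)
$S = 42436$ ($S = \left(- 8 \left(-7 - 8\right) + 86\right)^{2} = \left(\left(-8\right) \left(-15\right) + 86\right)^{2} = \left(120 + 86\right)^{2} = 206^{2} = 42436$)
$f = 42436$
$s{\left(96 \right)} + f = 69 + 42436 = 42505$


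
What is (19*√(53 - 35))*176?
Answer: 10032*√2 ≈ 14187.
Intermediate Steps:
(19*√(53 - 35))*176 = (19*√18)*176 = (19*(3*√2))*176 = (57*√2)*176 = 10032*√2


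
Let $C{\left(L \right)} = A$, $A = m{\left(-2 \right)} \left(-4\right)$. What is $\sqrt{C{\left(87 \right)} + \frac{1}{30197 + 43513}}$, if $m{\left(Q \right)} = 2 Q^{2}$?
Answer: $\frac{i \sqrt{2146434290}}{8190} \approx 5.6569 i$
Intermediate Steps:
$A = -32$ ($A = 2 \left(-2\right)^{2} \left(-4\right) = 2 \cdot 4 \left(-4\right) = 8 \left(-4\right) = -32$)
$C{\left(L \right)} = -32$
$\sqrt{C{\left(87 \right)} + \frac{1}{30197 + 43513}} = \sqrt{-32 + \frac{1}{30197 + 43513}} = \sqrt{-32 + \frac{1}{73710}} = \sqrt{- \frac{2358719}{73710}} = \frac{i \sqrt{2146434290}}{8190}$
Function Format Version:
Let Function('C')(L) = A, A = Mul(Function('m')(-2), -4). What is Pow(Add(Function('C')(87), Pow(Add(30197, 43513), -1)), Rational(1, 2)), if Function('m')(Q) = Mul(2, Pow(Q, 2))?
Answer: Mul(Rational(1, 8190), I, Pow(2146434290, Rational(1, 2))) ≈ Mul(5.6569, I)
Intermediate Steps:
A = -32 (A = Mul(Mul(2, Pow(-2, 2)), -4) = Mul(Mul(2, 4), -4) = Mul(8, -4) = -32)
Function('C')(L) = -32
Pow(Add(Function('C')(87), Pow(Add(30197, 43513), -1)), Rational(1, 2)) = Pow(Add(-32, Pow(Add(30197, 43513), -1)), Rational(1, 2)) = Pow(Add(-32, Pow(73710, -1)), Rational(1, 2)) = Pow(Add(-32, Rational(1, 73710)), Rational(1, 2)) = Pow(Rational(-2358719, 73710), Rational(1, 2)) = Mul(Rational(1, 8190), I, Pow(2146434290, Rational(1, 2)))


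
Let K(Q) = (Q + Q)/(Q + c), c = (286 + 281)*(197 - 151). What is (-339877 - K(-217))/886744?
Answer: -1255845453/3276519080 ≈ -0.38329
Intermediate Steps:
c = 26082 (c = 567*46 = 26082)
K(Q) = 2*Q/(26082 + Q) (K(Q) = (Q + Q)/(Q + 26082) = (2*Q)/(26082 + Q) = 2*Q/(26082 + Q))
(-339877 - K(-217))/886744 = (-339877 - 2*(-217)/(26082 - 217))/886744 = (-339877 - 2*(-217)/25865)*(1/886744) = (-339877 - 1*(-62/3695))*(1/886744) = (-339877 + 62/3695)*(1/886744) = -1255845453/3695*1/886744 = -1255845453/3276519080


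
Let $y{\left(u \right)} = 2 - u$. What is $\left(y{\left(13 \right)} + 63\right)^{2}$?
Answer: $2704$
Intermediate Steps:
$\left(y{\left(13 \right)} + 63\right)^{2} = \left(\left(2 - 13\right) + 63\right)^{2} = \left(-11 + 63\right)^{2} = 52^{2} = 2704$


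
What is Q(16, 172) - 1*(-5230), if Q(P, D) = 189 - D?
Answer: 5247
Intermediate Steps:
Q(16, 172) - 1*(-5230) = (189 - 1*172) - 1*(-5230) = (189 - 172) + 5230 = 17 + 5230 = 5247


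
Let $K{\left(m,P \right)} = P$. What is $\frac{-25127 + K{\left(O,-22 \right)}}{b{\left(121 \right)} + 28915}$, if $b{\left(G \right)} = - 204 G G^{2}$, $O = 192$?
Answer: $\frac{25149}{361369529} \approx 6.9594 \cdot 10^{-5}$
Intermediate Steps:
$b{\left(G \right)} = - 204 G^{3}$
$\frac{-25127 + K{\left(O,-22 \right)}}{b{\left(121 \right)} + 28915} = \frac{-25127 - 22}{- 204 \cdot 121^{3} + 28915} = - \frac{25149}{\left(-204\right) 1771561 + 28915} = - \frac{25149}{-361398444 + 28915} = - \frac{25149}{-361369529} = \left(-25149\right) \left(- \frac{1}{361369529}\right) = \frac{25149}{361369529}$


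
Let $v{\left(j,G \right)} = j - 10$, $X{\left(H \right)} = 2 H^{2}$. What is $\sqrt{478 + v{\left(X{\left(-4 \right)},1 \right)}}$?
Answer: $10 \sqrt{5} \approx 22.361$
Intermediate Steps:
$v{\left(j,G \right)} = -10 + j$
$\sqrt{478 + v{\left(X{\left(-4 \right)},1 \right)}} = \sqrt{478 - \left(10 - 2 \left(-4\right)^{2}\right)} = \sqrt{478 + \left(-10 + 2 \cdot 16\right)} = \sqrt{478 + \left(-10 + 32\right)} = \sqrt{478 + 22} = \sqrt{500} = 10 \sqrt{5}$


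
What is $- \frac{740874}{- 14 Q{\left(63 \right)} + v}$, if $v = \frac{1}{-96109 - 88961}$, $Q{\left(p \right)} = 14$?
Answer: $\frac{137113551180}{36273721} \approx 3780.0$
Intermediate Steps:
$v = - \frac{1}{185070}$ ($v = \frac{1}{-185070} = - \frac{1}{185070} \approx -5.4034 \cdot 10^{-6}$)
$- \frac{740874}{- 14 Q{\left(63 \right)} + v} = - \frac{740874}{\left(-14\right) 14 - \frac{1}{185070}} = - \frac{740874}{-196 - \frac{1}{185070}} = - \frac{740874}{- \frac{36273721}{185070}} = \left(-740874\right) \left(- \frac{185070}{36273721}\right) = \frac{137113551180}{36273721}$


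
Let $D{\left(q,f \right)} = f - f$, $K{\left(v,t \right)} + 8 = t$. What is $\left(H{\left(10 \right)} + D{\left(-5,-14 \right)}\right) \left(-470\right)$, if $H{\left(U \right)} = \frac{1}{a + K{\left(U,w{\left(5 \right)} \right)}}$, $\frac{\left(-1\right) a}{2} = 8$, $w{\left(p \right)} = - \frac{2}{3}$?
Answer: $\frac{705}{37} \approx 19.054$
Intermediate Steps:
$w{\left(p \right)} = - \frac{2}{3}$ ($w{\left(p \right)} = \left(-2\right) \frac{1}{3} = - \frac{2}{3}$)
$K{\left(v,t \right)} = -8 + t$
$D{\left(q,f \right)} = 0$
$a = -16$ ($a = \left(-2\right) 8 = -16$)
$H{\left(U \right)} = - \frac{3}{74}$ ($H{\left(U \right)} = \frac{1}{-16 - \frac{26}{3}} = \frac{1}{- \frac{74}{3}} = - \frac{3}{74}$)
$\left(H{\left(10 \right)} + D{\left(-5,-14 \right)}\right) \left(-470\right) = \left(- \frac{3}{74} + 0\right) \left(-470\right) = \left(- \frac{3}{74}\right) \left(-470\right) = \frac{705}{37}$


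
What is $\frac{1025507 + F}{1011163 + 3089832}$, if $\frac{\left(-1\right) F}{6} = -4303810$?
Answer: $\frac{26848367}{4100995} \approx 6.5468$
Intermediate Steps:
$F = 25822860$ ($F = \left(-6\right) \left(-4303810\right) = 25822860$)
$\frac{1025507 + F}{1011163 + 3089832} = \frac{1025507 + 25822860}{1011163 + 3089832} = \frac{26848367}{4100995}$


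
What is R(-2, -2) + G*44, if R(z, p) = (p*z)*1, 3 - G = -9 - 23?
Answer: 1544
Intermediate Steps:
G = 35 (G = 3 - (-9 - 23) = 3 - 1*(-32) = 3 + 32 = 35)
R(z, p) = p*z
R(-2, -2) + G*44 = -2*(-2) + 35*44 = 4 + 1540 = 1544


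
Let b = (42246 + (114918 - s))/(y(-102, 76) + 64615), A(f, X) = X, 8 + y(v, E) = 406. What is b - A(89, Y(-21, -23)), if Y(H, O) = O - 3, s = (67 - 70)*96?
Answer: 615930/21671 ≈ 28.422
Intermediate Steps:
s = -288 (s = -3*96 = -288)
y(v, E) = 398 (y(v, E) = -8 + 406 = 398)
Y(H, O) = -3 + O
b = 52484/21671 (b = (42246 + (114918 - 1*(-288)))/(398 + 64615) = (42246 + (114918 + 288))/65013 = (42246 + 115206)*(1/65013) = 157452*(1/65013) = 52484/21671 ≈ 2.4219)
b - A(89, Y(-21, -23)) = 52484/21671 - (-3 - 23) = 52484/21671 - 1*(-26) = 52484/21671 + 26 = 615930/21671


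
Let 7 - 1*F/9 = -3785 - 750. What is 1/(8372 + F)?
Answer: 1/49250 ≈ 2.0305e-5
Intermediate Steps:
F = 40878 (F = 63 - 9*(-3785 - 750) = 63 - 9*(-4535) = 63 + 40815 = 40878)
1/(8372 + F) = 1/(8372 + 40878) = 1/49250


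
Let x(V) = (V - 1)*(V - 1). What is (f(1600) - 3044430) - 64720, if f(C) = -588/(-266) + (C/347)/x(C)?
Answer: -52410870064737776/16856988993 ≈ -3.1091e+6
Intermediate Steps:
x(V) = (-1 + V)**2 (x(V) = (-1 + V)*(-1 + V) = (-1 + V)**2)
f(C) = 42/19 + C/(347*(-1 + C)**2) (f(C) = -588/(-266) + (C/347)/((-1 + C)**2) = -588*(-1/266) + (C*(1/347))/(-1 + C)**2 = 42/19 + (C/347)/(-1 + C)**2 = 42/19 + C/(347*(-1 + C)**2))
(f(1600) - 3044430) - 64720 = ((42/19 + (1/347)*1600/(-1 + 1600)**2) - 3044430) - 64720 = ((42/19 + (1/347)*1600/1599**2) - 3044430) - 64720 = ((42/19 + (1/347)*1600*(1/2556801)) - 3044430) - 64720 = ((42/19 + 1600/887209947) - 3044430) - 64720 = (37262848174/16856988993 - 3044430) - 64720 = -51319885737110816/16856988993 - 64720 = -52410870064737776/16856988993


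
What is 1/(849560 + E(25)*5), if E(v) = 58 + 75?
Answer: 1/850225 ≈ 1.1762e-6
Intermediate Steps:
E(v) = 133
1/(849560 + E(25)*5) = 1/(849560 + 133*5) = 1/(849560 + 665) = 1/850225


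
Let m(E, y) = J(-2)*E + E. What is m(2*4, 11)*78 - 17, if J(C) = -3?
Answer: -1265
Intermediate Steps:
m(E, y) = -2*E (m(E, y) = -3*E + E = -2*E)
m(2*4, 11)*78 - 17 = -4*4*78 - 17 = -2*8*78 - 17 = -16*78 - 17 = -1248 - 17 = -1265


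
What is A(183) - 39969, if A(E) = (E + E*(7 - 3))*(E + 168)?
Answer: 281196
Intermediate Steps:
A(E) = 5*E*(168 + E) (A(E) = (E + E*4)*(168 + E) = (E + 4*E)*(168 + E) = (5*E)*(168 + E) = 5*E*(168 + E))
A(183) - 39969 = 5*183*(168 + 183) - 39969 = 5*183*351 - 39969 = 321165 - 39969 = 281196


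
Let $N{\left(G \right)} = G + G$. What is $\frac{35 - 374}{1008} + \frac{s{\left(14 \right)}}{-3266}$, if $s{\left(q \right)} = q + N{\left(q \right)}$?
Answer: $- \frac{191585}{548688} \approx -0.34917$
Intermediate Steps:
$N{\left(G \right)} = 2 G$
$s{\left(q \right)} = 3 q$ ($s{\left(q \right)} = q + 2 q = 3 q$)
$\frac{35 - 374}{1008} + \frac{s{\left(14 \right)}}{-3266} = \frac{35 - 374}{1008} + \frac{3 \cdot 14}{-3266} = \left(35 - 374\right) \frac{1}{1008} + 42 \left(- \frac{1}{3266}\right) = \left(-339\right) \frac{1}{1008} - \frac{21}{1633} = - \frac{113}{336} - \frac{21}{1633} = - \frac{191585}{548688}$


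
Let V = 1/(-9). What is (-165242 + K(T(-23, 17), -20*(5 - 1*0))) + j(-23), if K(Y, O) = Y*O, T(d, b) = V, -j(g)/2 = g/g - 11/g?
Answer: -34203406/207 ≈ -1.6523e+5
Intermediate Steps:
j(g) = -2 + 22/g (j(g) = -2*(g/g - 11/g) = -2*(1 - 11/g) = -2 + 22/g)
V = -⅑ ≈ -0.11111
T(d, b) = -⅑
K(Y, O) = O*Y
(-165242 + K(T(-23, 17), -20*(5 - 1*0))) + j(-23) = (-165242 - 20*(5 - 1*0)*(-⅑)) + (-2 + 22/(-23)) = (-165242 - 20*(5 + 0)*(-⅑)) + (-2 + 22*(-1/23)) = (-165242 - 20*5*(-⅑)) + (-2 - 22/23) = (-165242 - 100*(-⅑)) - 68/23 = (-165242 + 100/9) - 68/23 = -1487078/9 - 68/23 = -34203406/207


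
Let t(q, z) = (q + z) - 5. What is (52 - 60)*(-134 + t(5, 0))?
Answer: 1072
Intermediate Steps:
t(q, z) = -5 + q + z
(52 - 60)*(-134 + t(5, 0)) = (52 - 60)*(-134 + (-5 + 5 + 0)) = -8*(-134 + 0) = -8*(-134) = 1072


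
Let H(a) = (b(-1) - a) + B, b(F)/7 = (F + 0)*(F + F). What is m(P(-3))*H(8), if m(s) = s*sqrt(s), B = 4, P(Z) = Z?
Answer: -30*I*sqrt(3) ≈ -51.962*I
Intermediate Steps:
b(F) = 14*F**2 (b(F) = 7*((F + 0)*(F + F)) = 7*(F*(2*F)) = 7*(2*F**2) = 14*F**2)
m(s) = s**(3/2)
H(a) = 18 - a (H(a) = (14*(-1)**2 - a) + 4 = (14*1 - a) + 4 = (14 - a) + 4 = 18 - a)
m(P(-3))*H(8) = (-3)**(3/2)*(18 - 1*8) = (-3*I*sqrt(3))*(18 - 8) = -3*I*sqrt(3)*10 = -30*I*sqrt(3)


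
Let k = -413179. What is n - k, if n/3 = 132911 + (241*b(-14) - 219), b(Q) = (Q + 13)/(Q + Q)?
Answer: 22715863/28 ≈ 8.1128e+5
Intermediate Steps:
b(Q) = (13 + Q)/(2*Q) (b(Q) = (13 + Q)/((2*Q)) = (13 + Q)*(1/(2*Q)) = (13 + Q)/(2*Q))
n = 11146851/28 (n = 3*(132911 + (241*((½)*(13 - 14)/(-14)) - 219)) = 3*(132911 + (241*((½)*(-1/14)*(-1)) - 219)) = 3*(132911 + (241*(1/28) - 219)) = 3*(132911 + (241/28 - 219)) = 3*(132911 - 5891/28) = 3*(3715617/28) = 11146851/28 ≈ 3.9810e+5)
n - k = 11146851/28 - 1*(-413179) = 11146851/28 + 413179 = 22715863/28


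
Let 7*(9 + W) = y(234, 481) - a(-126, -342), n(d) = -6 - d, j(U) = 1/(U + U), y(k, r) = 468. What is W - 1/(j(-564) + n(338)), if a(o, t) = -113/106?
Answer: 2386134485/41131498 ≈ 58.012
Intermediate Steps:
a(o, t) = -113/106 (a(o, t) = -113*1/106 = -113/106)
j(U) = 1/(2*U)
W = 6149/106 (W = -9 + (468 - 1*(-113/106))/7 = -9 + (468 + 113/106)/7 = -9 + (1/7)*(49721/106) = -9 + 7103/106 = 6149/106 ≈ 58.009)
W - 1/(j(-564) + n(338)) = 6149/106 - 1/((1/2)/(-564) + (-6 - 1*338)) = 6149/106 - 1/((1/2)*(-1/564) + (-6 - 338)) = 6149/106 - 1/(-1/1128 - 344) = 6149/106 - 1/(-388033/1128) = 6149/106 - 1*(-1128/388033) = 6149/106 + 1128/388033 = 2386134485/41131498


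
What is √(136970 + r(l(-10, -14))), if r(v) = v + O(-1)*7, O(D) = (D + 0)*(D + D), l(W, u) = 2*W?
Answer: 2*√34241 ≈ 370.09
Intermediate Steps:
O(D) = 2*D² (O(D) = D*(2*D) = 2*D²)
r(v) = 14 + v (r(v) = v + (2*(-1)²)*7 = v + (2*1)*7 = v + 2*7 = v + 14 = 14 + v)
√(136970 + r(l(-10, -14))) = √(136970 + (14 + 2*(-10))) = √(136970 + (14 - 20)) = √(136970 - 6) = √136964 = 2*√34241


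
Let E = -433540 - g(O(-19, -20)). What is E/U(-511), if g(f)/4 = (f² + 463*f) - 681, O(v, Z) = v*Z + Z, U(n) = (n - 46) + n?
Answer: 403984/267 ≈ 1513.0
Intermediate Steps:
U(n) = -46 + 2*n (U(n) = (-46 + n) + n = -46 + 2*n)
O(v, Z) = Z + Z*v (O(v, Z) = Z*v + Z = Z + Z*v)
g(f) = -2724 + 4*f² + 1852*f (g(f) = 4*((f² + 463*f) - 681) = 4*(-681 + f² + 463*f) = -2724 + 4*f² + 1852*f)
E = -1615936 (E = -433540 - (-2724 + 4*(-20*(1 - 19))² + 1852*(-20*(1 - 19))) = -433540 - (-2724 + 4*(-20*(-18))² + 1852*(-20*(-18))) = -433540 - (-2724 + 4*360² + 1852*360) = -433540 - (-2724 + 4*129600 + 666720) = -433540 - (-2724 + 518400 + 666720) = -433540 - 1*1182396 = -433540 - 1182396 = -1615936)
E/U(-511) = -1615936/(-46 + 2*(-511)) = -1615936/(-46 - 1022) = -1615936/(-1068) = -1615936*(-1/1068) = 403984/267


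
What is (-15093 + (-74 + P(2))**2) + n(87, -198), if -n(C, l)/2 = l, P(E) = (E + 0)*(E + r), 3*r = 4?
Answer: -91469/9 ≈ -10163.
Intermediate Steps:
r = 4/3 (r = (1/3)*4 = 4/3 ≈ 1.3333)
P(E) = E*(4/3 + E) (P(E) = (E + 0)*(E + 4/3) = E*(4/3 + E))
n(C, l) = -2*l
(-15093 + (-74 + P(2))**2) + n(87, -198) = (-15093 + (-74 + (1/3)*2*(4 + 3*2))**2) - 2*(-198) = (-15093 + (-74 + (1/3)*2*(4 + 6))**2) + 396 = (-15093 + (-74 + (1/3)*2*10)**2) + 396 = (-15093 + (-74 + 20/3)**2) + 396 = (-15093 + (-202/3)**2) + 396 = (-15093 + 40804/9) + 396 = -95033/9 + 396 = -91469/9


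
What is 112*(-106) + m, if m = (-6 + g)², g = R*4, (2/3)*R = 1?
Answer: -11872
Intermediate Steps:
R = 3/2 (R = (3/2)*1 = 3/2 ≈ 1.5000)
g = 6 (g = (3/2)*4 = 6)
m = 0 (m = (-6 + 6)² = 0² = 0)
112*(-106) + m = 112*(-106) + 0 = -11872 + 0 = -11872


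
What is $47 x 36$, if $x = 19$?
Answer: $32148$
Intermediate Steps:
$47 x 36 = 47 \cdot 19 \cdot 36 = 893 \cdot 36 = 32148$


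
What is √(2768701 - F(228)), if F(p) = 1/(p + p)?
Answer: √143928152670/228 ≈ 1663.9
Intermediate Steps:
F(p) = 1/(2*p)
√(2768701 - F(228)) = √(2768701 - 1/(2*228)) = √(2768701 - 1*1/456) = √(2768701 - 1/456) = √(1262527655/456) = √143928152670/228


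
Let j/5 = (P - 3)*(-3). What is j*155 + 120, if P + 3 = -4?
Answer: 23370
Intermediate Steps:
P = -7 (P = -3 - 4 = -7)
j = 150 (j = 5*((-7 - 3)*(-3)) = 5*(-10*(-3)) = 5*30 = 150)
j*155 + 120 = 150*155 + 120 = 23250 + 120 = 23370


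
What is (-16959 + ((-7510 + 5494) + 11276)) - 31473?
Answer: -39172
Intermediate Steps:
(-16959 + ((-7510 + 5494) + 11276)) - 31473 = (-16959 + (-2016 + 11276)) - 31473 = (-16959 + 9260) - 31473 = -7699 - 31473 = -39172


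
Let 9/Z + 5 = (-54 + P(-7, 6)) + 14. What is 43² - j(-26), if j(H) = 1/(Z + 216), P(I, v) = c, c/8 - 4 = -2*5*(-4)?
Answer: 122627222/66321 ≈ 1849.0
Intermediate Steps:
c = 352 (c = 32 + 8*(-2*5*(-4)) = 32 + 8*(-10*(-4)) = 32 + 8*40 = 32 + 320 = 352)
P(I, v) = 352
Z = 9/307 (Z = 9/(-5 + ((-54 + 352) + 14)) = 9/(-5 + (298 + 14)) = 9/(-5 + 312) = 9/307 ≈ 0.029316)
j(H) = 307/66321 (j(H) = 1/(9/307 + 216) = 1/(66321/307) = 307/66321)
43² - j(-26) = 43² - 1*307/66321 = 1849 - 307/66321 = 122627222/66321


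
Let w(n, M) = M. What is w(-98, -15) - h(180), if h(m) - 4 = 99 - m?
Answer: 62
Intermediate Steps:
h(m) = 103 - m (h(m) = 4 + (99 - m) = 103 - m)
w(-98, -15) - h(180) = -15 - (103 - 1*180) = -15 - (103 - 180) = -15 - 1*(-77) = -15 + 77 = 62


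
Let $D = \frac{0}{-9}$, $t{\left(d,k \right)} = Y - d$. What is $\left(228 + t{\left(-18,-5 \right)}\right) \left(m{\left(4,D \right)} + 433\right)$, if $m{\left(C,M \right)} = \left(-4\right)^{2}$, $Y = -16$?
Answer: $103270$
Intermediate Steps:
$t{\left(d,k \right)} = -16 - d$
$D = 0$ ($D = 0 \left(- \frac{1}{9}\right) = 0$)
$m{\left(C,M \right)} = 16$
$\left(228 + t{\left(-18,-5 \right)}\right) \left(m{\left(4,D \right)} + 433\right) = \left(228 - -2\right) \left(16 + 433\right) = \left(228 + \left(-16 + 18\right)\right) 449 = \left(228 + 2\right) 449 = 230 \cdot 449 = 103270$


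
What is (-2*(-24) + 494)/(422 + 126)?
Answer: 271/274 ≈ 0.98905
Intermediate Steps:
(-2*(-24) + 494)/(422 + 126) = (48 + 494)/548 = 542*(1/548) = 271/274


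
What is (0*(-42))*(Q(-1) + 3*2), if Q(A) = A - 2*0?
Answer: 0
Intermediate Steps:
Q(A) = A (Q(A) = A + 0 = A)
(0*(-42))*(Q(-1) + 3*2) = (0*(-42))*(-1 + 3*2) = 0*(-1 + 6) = 0*5 = 0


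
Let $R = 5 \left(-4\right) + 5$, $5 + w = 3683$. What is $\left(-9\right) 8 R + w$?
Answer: $4758$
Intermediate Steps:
$w = 3678$ ($w = -5 + 3683 = 3678$)
$R = -15$ ($R = -20 + 5 = -15$)
$\left(-9\right) 8 R + w = \left(-9\right) 8 \left(-15\right) + 3678 = \left(-72\right) \left(-15\right) + 3678 = 1080 + 3678 = 4758$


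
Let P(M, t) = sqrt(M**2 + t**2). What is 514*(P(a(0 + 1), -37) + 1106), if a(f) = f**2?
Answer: 568484 + 514*sqrt(1370) ≈ 5.8751e+5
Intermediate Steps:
514*(P(a(0 + 1), -37) + 1106) = 514*(sqrt(((0 + 1)**2)**2 + (-37)**2) + 1106) = 514*(sqrt((1**2)**2 + 1369) + 1106) = 514*(sqrt(1**2 + 1369) + 1106) = 514*(sqrt(1 + 1369) + 1106) = 514*(sqrt(1370) + 1106) = 514*(1106 + sqrt(1370)) = 568484 + 514*sqrt(1370)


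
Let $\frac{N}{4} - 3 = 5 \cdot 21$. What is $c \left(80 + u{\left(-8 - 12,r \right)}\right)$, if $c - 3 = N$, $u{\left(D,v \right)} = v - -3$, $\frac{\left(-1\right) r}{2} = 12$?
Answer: $25665$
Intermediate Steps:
$r = -24$ ($r = \left(-2\right) 12 = -24$)
$u{\left(D,v \right)} = 3 + v$ ($u{\left(D,v \right)} = v + 3 = 3 + v$)
$N = 432$ ($N = 12 + 4 \cdot 5 \cdot 21 = 12 + 4 \cdot 105 = 12 + 420 = 432$)
$c = 435$ ($c = 3 + 432 = 435$)
$c \left(80 + u{\left(-8 - 12,r \right)}\right) = 435 \left(80 + \left(3 - 24\right)\right) = 435 \left(80 - 21\right) = 435 \cdot 59 = 25665$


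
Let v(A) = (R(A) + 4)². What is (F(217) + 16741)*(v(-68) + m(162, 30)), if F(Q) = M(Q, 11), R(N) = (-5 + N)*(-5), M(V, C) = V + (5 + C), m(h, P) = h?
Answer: 2313946602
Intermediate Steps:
M(V, C) = 5 + C + V
R(N) = 25 - 5*N
F(Q) = 16 + Q (F(Q) = 5 + 11 + Q = 16 + Q)
v(A) = (29 - 5*A)² (v(A) = ((25 - 5*A) + 4)² = (29 - 5*A)²)
(F(217) + 16741)*(v(-68) + m(162, 30)) = ((16 + 217) + 16741)*((-29 + 5*(-68))² + 162) = (233 + 16741)*((-29 - 340)² + 162) = 16974*((-369)² + 162) = 16974*(136161 + 162) = 16974*136323 = 2313946602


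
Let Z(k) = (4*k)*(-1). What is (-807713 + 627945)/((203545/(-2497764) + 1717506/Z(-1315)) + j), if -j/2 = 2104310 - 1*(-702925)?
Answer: 590458720958880/18439989460777729 ≈ 0.032021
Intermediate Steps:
Z(k) = -4*k
j = -5614470 (j = -2*(2104310 - 1*(-702925)) = -2*(2104310 + 702925) = -2*2807235 = -5614470)
(-807713 + 627945)/((203545/(-2497764) + 1717506/Z(-1315)) + j) = (-807713 + 627945)/((203545/(-2497764) + 1717506/((-4*(-1315)))) - 5614470) = -179768/((203545*(-1/2497764) + 1717506/5260) - 5614470) = -179768/((-203545/2497764 + 1717506*(1/5260)) - 5614470) = -179768/((-203545/2497764 + 858753/2630) - 5614470) = -179768/(1072213502471/3284559660 - 5614470) = -179768/(-18439989460777729/3284559660) = -179768*(-3284559660/18439989460777729) = 590458720958880/18439989460777729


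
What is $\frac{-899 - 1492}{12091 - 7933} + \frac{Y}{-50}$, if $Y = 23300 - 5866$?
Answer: $- \frac{12101687}{34650} \approx -349.25$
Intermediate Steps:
$Y = 17434$
$\frac{-899 - 1492}{12091 - 7933} + \frac{Y}{-50} = \frac{-899 - 1492}{12091 - 7933} + \frac{17434}{-50} = \frac{-899 - 1492}{12091 - 7933} + 17434 \left(- \frac{1}{50}\right) = - \frac{2391}{4158} - \frac{8717}{25} = \left(-2391\right) \frac{1}{4158} - \frac{8717}{25} = - \frac{797}{1386} - \frac{8717}{25} = - \frac{12101687}{34650}$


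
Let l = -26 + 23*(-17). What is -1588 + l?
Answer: -2005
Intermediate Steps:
l = -417 (l = -26 - 391 = -417)
-1588 + l = -1588 - 417 = -2005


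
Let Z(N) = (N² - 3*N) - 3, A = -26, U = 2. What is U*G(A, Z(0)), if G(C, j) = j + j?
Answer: -12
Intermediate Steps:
Z(N) = -3 + N² - 3*N
G(C, j) = 2*j
U*G(A, Z(0)) = 2*(2*(-3 + 0² - 3*0)) = 2*(2*(-3 + 0 + 0)) = 2*(2*(-3)) = 2*(-6) = -12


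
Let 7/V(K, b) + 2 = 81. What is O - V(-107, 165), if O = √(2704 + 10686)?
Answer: -7/79 + √13390 ≈ 115.63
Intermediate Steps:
O = √13390 ≈ 115.72
V(K, b) = 7/79 (V(K, b) = 7/(-2 + 81) = 7/79)
O - V(-107, 165) = √13390 - 1*7/79 = √13390 - 7/79 = -7/79 + √13390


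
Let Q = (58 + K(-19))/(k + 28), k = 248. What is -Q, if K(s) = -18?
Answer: -10/69 ≈ -0.14493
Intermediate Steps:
Q = 10/69 (Q = (58 - 18)/(248 + 28) = 40/276 = 40*(1/276) = 10/69 ≈ 0.14493)
-Q = -1*10/69 = -10/69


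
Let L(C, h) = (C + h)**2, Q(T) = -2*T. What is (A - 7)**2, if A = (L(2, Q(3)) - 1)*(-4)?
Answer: 4489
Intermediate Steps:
A = -60 (A = ((2 - 2*3)**2 - 1)*(-4) = ((2 - 6)**2 - 1)*(-4) = ((-4)**2 - 1)*(-4) = (16 - 1)*(-4) = 15*(-4) = -60)
(A - 7)**2 = (-60 - 7)**2 = (-67)**2 = 4489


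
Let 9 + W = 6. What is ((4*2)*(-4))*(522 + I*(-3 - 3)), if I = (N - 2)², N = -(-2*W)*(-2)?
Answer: 2496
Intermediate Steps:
W = -3 (W = -9 + 6 = -3)
N = 12 (N = -(-2*(-3))*(-2) = -6*(-2) = -1*(-12) = 12)
I = 100 (I = (12 - 2)² = 10² = 100)
((4*2)*(-4))*(522 + I*(-3 - 3)) = ((4*2)*(-4))*(522 + 100*(-3 - 3)) = (8*(-4))*(522 + 100*(-6)) = -32*(522 - 600) = -32*(-78) = 2496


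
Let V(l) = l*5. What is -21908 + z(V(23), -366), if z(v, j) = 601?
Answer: -21307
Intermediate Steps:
V(l) = 5*l
-21908 + z(V(23), -366) = -21908 + 601 = -21307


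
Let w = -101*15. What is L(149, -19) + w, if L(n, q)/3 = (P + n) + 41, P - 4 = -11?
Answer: -966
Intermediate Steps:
P = -7 (P = 4 - 11 = -7)
L(n, q) = 102 + 3*n (L(n, q) = 3*((-7 + n) + 41) = 3*(34 + n) = 102 + 3*n)
w = -1515
L(149, -19) + w = (102 + 3*149) - 1515 = (102 + 447) - 1515 = 549 - 1515 = -966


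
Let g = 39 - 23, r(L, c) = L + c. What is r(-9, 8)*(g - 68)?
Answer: 52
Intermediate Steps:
g = 16
r(-9, 8)*(g - 68) = (-9 + 8)*(16 - 68) = -1*(-52) = 52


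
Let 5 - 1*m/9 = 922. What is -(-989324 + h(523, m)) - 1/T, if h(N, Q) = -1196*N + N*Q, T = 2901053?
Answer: 17206583402002/2901053 ≈ 5.9312e+6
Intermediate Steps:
m = -8253 (m = 45 - 9*922 = 45 - 8298 = -8253)
-(-989324 + h(523, m)) - 1/T = -(-989324 + 523*(-1196 - 8253)) - 1/2901053 = -(-989324 + 523*(-9449)) - 1*1/2901053 = -(-989324 - 4941827) - 1/2901053 = -1*(-5931151) - 1/2901053 = 5931151 - 1/2901053 = 17206583402002/2901053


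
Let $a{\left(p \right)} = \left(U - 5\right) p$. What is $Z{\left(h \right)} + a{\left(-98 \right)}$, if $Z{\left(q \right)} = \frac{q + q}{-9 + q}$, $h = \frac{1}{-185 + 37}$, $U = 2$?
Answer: $\frac{391904}{1333} \approx 294.0$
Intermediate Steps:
$a{\left(p \right)} = - 3 p$ ($a{\left(p \right)} = \left(2 - 5\right) p = - 3 p$)
$h = - \frac{1}{148}$ ($h = \frac{1}{-148} = - \frac{1}{148} \approx -0.0067568$)
$Z{\left(q \right)} = \frac{2 q}{-9 + q}$
$Z{\left(h \right)} + a{\left(-98 \right)} = 2 \left(- \frac{1}{148}\right) \frac{1}{-9 - \frac{1}{148}} - -294 = 2 \left(- \frac{1}{148}\right) \frac{1}{- \frac{1333}{148}} + 294 = 2 \left(- \frac{1}{148}\right) \left(- \frac{148}{1333}\right) + 294 = \frac{2}{1333} + 294 = \frac{391904}{1333}$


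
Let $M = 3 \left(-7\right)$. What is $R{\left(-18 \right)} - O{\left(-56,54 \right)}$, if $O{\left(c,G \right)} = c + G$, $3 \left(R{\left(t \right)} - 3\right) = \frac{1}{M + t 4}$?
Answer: $\frac{1394}{279} \approx 4.9964$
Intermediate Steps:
$M = -21$
$R{\left(t \right)} = 3 + \frac{1}{3 \left(-21 + 4 t\right)}$ ($R{\left(t \right)} = 3 + \frac{1}{3 \left(-21 + t 4\right)} = 3 + \frac{1}{3 \left(-21 + 4 t\right)}$)
$O{\left(c,G \right)} = G + c$
$R{\left(-18 \right)} - O{\left(-56,54 \right)} = \frac{4 \left(-47 + 9 \left(-18\right)\right)}{3 \left(-21 + 4 \left(-18\right)\right)} - \left(54 - 56\right) = \frac{4 \left(-47 - 162\right)}{3 \left(-21 - 72\right)} - -2 = \frac{4}{3} \frac{1}{-93} \left(-209\right) + 2 = \frac{4}{3} \left(- \frac{1}{93}\right) \left(-209\right) + 2 = \frac{836}{279} + 2 = \frac{1394}{279}$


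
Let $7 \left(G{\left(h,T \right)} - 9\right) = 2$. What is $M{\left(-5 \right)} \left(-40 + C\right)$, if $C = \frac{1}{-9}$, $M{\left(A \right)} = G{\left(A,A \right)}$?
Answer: $- \frac{23465}{63} \approx -372.46$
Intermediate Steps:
$G{\left(h,T \right)} = \frac{65}{7}$ ($G{\left(h,T \right)} = 9 + \frac{1}{7} \cdot 2 = 9 + \frac{2}{7} = \frac{65}{7}$)
$M{\left(A \right)} = \frac{65}{7}$
$C = - \frac{1}{9} \approx -0.11111$
$M{\left(-5 \right)} \left(-40 + C\right) = \frac{65 \left(-40 - \frac{1}{9}\right)}{7} = \frac{65}{7} \left(- \frac{361}{9}\right) = - \frac{23465}{63}$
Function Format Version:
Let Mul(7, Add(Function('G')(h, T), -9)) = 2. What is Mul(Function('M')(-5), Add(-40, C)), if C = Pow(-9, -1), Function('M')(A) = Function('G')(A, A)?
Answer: Rational(-23465, 63) ≈ -372.46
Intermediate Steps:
Function('G')(h, T) = Rational(65, 7) (Function('G')(h, T) = Add(9, Mul(Rational(1, 7), 2)) = Add(9, Rational(2, 7)) = Rational(65, 7))
Function('M')(A) = Rational(65, 7)
C = Rational(-1, 9) ≈ -0.11111
Mul(Function('M')(-5), Add(-40, C)) = Mul(Rational(65, 7), Add(-40, Rational(-1, 9))) = Mul(Rational(65, 7), Rational(-361, 9)) = Rational(-23465, 63)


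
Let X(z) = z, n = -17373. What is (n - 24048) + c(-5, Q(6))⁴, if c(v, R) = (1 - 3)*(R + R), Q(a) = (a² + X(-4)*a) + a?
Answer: 26832435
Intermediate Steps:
Q(a) = a² - 3*a (Q(a) = (a² - 4*a) + a = a² - 3*a)
c(v, R) = -4*R
(n - 24048) + c(-5, Q(6))⁴ = (-17373 - 24048) + (-24*(-3 + 6))⁴ = -41421 + (-24*3)⁴ = -41421 + (-4*18)⁴ = -41421 + (-72)⁴ = -41421 + 26873856 = 26832435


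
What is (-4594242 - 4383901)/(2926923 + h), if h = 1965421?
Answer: -8978143/4892344 ≈ -1.8351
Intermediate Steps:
(-4594242 - 4383901)/(2926923 + h) = (-4594242 - 4383901)/(2926923 + 1965421) = -8978143/4892344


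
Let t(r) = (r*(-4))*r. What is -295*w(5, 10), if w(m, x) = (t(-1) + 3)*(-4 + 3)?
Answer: -295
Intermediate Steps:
t(r) = -4*r² (t(r) = (-4*r)*r = -4*r²)
w(m, x) = 1 (w(m, x) = (-4*(-1)² + 3)*(-4 + 3) = (-4*1 + 3)*(-1) = (-4 + 3)*(-1) = -1*(-1) = 1)
-295*w(5, 10) = -295*1 = -295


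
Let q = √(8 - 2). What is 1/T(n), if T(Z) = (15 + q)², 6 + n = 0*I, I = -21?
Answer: (15 + √6)⁻² ≈ 0.0032842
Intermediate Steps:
q = √6 ≈ 2.4495
n = -6 (n = -6 + 0*(-21) = -6 + 0 = -6)
T(Z) = (15 + √6)²
1/T(n) = 1/((15 + √6)²) = (15 + √6)⁻²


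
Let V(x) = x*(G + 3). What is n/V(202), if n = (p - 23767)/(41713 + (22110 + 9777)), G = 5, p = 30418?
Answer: 6651/118937600 ≈ 5.5920e-5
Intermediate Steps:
V(x) = 8*x (V(x) = x*(5 + 3) = x*8 = 8*x)
n = 6651/73600 (n = (30418 - 23767)/(41713 + (22110 + 9777)) = 6651/(41713 + 31887) = 6651/73600 ≈ 0.090367)
n/V(202) = 6651/(73600*((8*202))) = (6651/73600)/1616 = (6651/73600)*(1/1616) = 6651/118937600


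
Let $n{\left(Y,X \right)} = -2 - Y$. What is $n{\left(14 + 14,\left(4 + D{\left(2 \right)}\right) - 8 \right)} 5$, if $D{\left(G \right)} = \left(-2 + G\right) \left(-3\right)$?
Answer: $-150$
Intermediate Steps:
$D{\left(G \right)} = 6 - 3 G$
$n{\left(14 + 14,\left(4 + D{\left(2 \right)}\right) - 8 \right)} 5 = \left(-2 - \left(14 + 14\right)\right) 5 = \left(-2 - 28\right) 5 = \left(-30\right) 5 = -150$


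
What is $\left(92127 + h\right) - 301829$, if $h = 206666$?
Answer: $-3036$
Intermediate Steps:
$\left(92127 + h\right) - 301829 = \left(92127 + 206666\right) - 301829 = 298793 - 301829 = -3036$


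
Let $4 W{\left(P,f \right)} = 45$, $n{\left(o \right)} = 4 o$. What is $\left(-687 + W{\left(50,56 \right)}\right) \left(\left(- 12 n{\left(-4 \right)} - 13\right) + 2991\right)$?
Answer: $- \frac{4284255}{2} \approx -2.1421 \cdot 10^{6}$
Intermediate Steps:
$W{\left(P,f \right)} = \frac{45}{4}$ ($W{\left(P,f \right)} = \frac{1}{4} \cdot 45 = \frac{45}{4}$)
$\left(-687 + W{\left(50,56 \right)}\right) \left(\left(- 12 n{\left(-4 \right)} - 13\right) + 2991\right) = \left(-687 + \frac{45}{4}\right) \left(\left(- 12 \cdot 4 \left(-4\right) - 13\right) + 2991\right) = - \frac{2703 \left(\left(\left(-12\right) \left(-16\right) - 13\right) + 2991\right)}{4} = - \frac{2703 \left(\left(192 - 13\right) + 2991\right)}{4} = - \frac{2703 \left(179 + 2991\right)}{4} = \left(- \frac{2703}{4}\right) 3170 = - \frac{4284255}{2}$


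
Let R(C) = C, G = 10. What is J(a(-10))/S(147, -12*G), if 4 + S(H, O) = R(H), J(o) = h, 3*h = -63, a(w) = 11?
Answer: -21/143 ≈ -0.14685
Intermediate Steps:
h = -21 (h = (⅓)*(-63) = -21)
J(o) = -21
S(H, O) = -4 + H
J(a(-10))/S(147, -12*G) = -21/(-4 + 147) = -21/143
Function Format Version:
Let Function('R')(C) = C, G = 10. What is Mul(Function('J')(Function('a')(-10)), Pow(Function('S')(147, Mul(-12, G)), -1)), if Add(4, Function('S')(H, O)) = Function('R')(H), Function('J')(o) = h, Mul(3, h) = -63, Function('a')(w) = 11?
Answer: Rational(-21, 143) ≈ -0.14685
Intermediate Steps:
h = -21 (h = Mul(Rational(1, 3), -63) = -21)
Function('J')(o) = -21
Function('S')(H, O) = Add(-4, H)
Mul(Function('J')(Function('a')(-10)), Pow(Function('S')(147, Mul(-12, G)), -1)) = Mul(-21, Pow(Add(-4, 147), -1)) = Mul(-21, Pow(143, -1)) = Mul(-21, Rational(1, 143)) = Rational(-21, 143)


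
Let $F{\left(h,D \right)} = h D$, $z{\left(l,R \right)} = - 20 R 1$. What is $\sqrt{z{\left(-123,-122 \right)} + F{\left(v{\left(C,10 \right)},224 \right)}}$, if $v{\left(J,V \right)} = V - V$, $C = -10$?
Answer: $2 \sqrt{610} \approx 49.396$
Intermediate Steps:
$v{\left(J,V \right)} = 0$
$z{\left(l,R \right)} = - 20 R$
$F{\left(h,D \right)} = D h$
$\sqrt{z{\left(-123,-122 \right)} + F{\left(v{\left(C,10 \right)},224 \right)}} = \sqrt{\left(-20\right) \left(-122\right) + 224 \cdot 0} = \sqrt{2440 + 0} = \sqrt{2440} = 2 \sqrt{610}$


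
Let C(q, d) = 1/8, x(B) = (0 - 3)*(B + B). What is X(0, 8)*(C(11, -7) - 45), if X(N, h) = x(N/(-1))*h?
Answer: 0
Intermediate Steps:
x(B) = -6*B
C(q, d) = ⅛
X(N, h) = 6*N*h (X(N, h) = (-6*N/(-1))*h = (-6*N*(-1))*h = (-(-6)*N)*h = (6*N)*h = 6*N*h)
X(0, 8)*(C(11, -7) - 45) = (6*0*8)*(⅛ - 45) = 0*(-359/8) = 0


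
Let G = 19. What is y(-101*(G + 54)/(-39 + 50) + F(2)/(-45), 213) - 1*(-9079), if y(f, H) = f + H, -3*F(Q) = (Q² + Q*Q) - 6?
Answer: 12803287/1485 ≈ 8621.7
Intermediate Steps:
F(Q) = 2 - 2*Q²/3 (F(Q) = -((Q² + Q*Q) - 6)/3 = -((Q² + Q²) - 6)/3 = -(2*Q² - 6)/3 = -(-6 + 2*Q²)/3 = 2 - 2*Q²/3)
y(f, H) = H + f
y(-101*(G + 54)/(-39 + 50) + F(2)/(-45), 213) - 1*(-9079) = (213 + (-101*(19 + 54)/(-39 + 50) + (2 - ⅔*2²)/(-45))) - 1*(-9079) = (213 + (-101/(11/73) + (2 - ⅔*4)*(-1/45))) + 9079 = (213 + (-101/(11*(1/73)) + (2 - 8/3)*(-1/45))) + 9079 = (213 + (-101/11/73 - ⅔*(-1/45))) + 9079 = (213 + (-101*73/11 + 2/135)) + 9079 = (213 + (-7373/11 + 2/135)) + 9079 = (213 - 995333/1485) + 9079 = -679028/1485 + 9079 = 12803287/1485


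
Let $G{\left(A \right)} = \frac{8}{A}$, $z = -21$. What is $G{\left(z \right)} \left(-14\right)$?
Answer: $\frac{16}{3} \approx 5.3333$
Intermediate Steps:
$G{\left(z \right)} \left(-14\right) = \frac{8}{-21} \left(-14\right) = 8 \left(- \frac{1}{21}\right) \left(-14\right) = \left(- \frac{8}{21}\right) \left(-14\right) = \frac{16}{3}$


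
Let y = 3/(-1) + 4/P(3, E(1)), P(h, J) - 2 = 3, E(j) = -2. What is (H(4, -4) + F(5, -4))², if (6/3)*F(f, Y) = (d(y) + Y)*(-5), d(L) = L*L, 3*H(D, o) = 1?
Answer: 2809/900 ≈ 3.1211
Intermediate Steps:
P(h, J) = 5 (P(h, J) = 2 + 3 = 5)
H(D, o) = ⅓ (H(D, o) = (⅓)*1 = ⅓)
y = -11/5 (y = 3/(-1) + 4/5 = 3*(-1) + 4*(⅕) = -3 + ⅘ = -11/5 ≈ -2.2000)
d(L) = L²
F(f, Y) = -121/10 - 5*Y/2 (F(f, Y) = (((-11/5)² + Y)*(-5))/2 = ((121/25 + Y)*(-5))/2 = (-121/5 - 5*Y)/2 = -121/10 - 5*Y/2)
(H(4, -4) + F(5, -4))² = (⅓ + (-121/10 - 5/2*(-4)))² = (⅓ + (-121/10 + 10))² = (⅓ - 21/10)² = (-53/30)² = 2809/900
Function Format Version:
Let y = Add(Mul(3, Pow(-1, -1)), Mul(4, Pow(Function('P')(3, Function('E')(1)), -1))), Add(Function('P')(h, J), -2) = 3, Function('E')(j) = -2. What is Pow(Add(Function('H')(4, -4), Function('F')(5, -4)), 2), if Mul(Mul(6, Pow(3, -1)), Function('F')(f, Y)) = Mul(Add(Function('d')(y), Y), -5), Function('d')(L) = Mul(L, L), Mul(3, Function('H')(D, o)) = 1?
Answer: Rational(2809, 900) ≈ 3.1211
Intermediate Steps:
Function('P')(h, J) = 5 (Function('P')(h, J) = Add(2, 3) = 5)
Function('H')(D, o) = Rational(1, 3) (Function('H')(D, o) = Mul(Rational(1, 3), 1) = Rational(1, 3))
y = Rational(-11, 5) (y = Add(Mul(3, Pow(-1, -1)), Mul(4, Pow(5, -1))) = Add(Mul(3, -1), Mul(4, Rational(1, 5))) = Add(-3, Rational(4, 5)) = Rational(-11, 5) ≈ -2.2000)
Function('d')(L) = Pow(L, 2)
Function('F')(f, Y) = Add(Rational(-121, 10), Mul(Rational(-5, 2), Y)) (Function('F')(f, Y) = Mul(Rational(1, 2), Mul(Add(Pow(Rational(-11, 5), 2), Y), -5)) = Mul(Rational(1, 2), Mul(Add(Rational(121, 25), Y), -5)) = Mul(Rational(1, 2), Add(Rational(-121, 5), Mul(-5, Y))) = Add(Rational(-121, 10), Mul(Rational(-5, 2), Y)))
Pow(Add(Function('H')(4, -4), Function('F')(5, -4)), 2) = Pow(Add(Rational(1, 3), Add(Rational(-121, 10), Mul(Rational(-5, 2), -4))), 2) = Pow(Add(Rational(1, 3), Add(Rational(-121, 10), 10)), 2) = Pow(Add(Rational(1, 3), Rational(-21, 10)), 2) = Pow(Rational(-53, 30), 2) = Rational(2809, 900)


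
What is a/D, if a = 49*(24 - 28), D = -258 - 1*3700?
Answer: 98/1979 ≈ 0.049520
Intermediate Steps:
D = -3958 (D = -258 - 3700 = -3958)
a = -196 (a = 49*(-4) = -196)
a/D = -196/(-3958) = -196*(-1/3958) = 98/1979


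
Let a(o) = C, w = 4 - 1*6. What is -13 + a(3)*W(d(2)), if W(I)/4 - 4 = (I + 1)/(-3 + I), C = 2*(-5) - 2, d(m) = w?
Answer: -1073/5 ≈ -214.60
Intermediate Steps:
w = -2 (w = 4 - 6 = -2)
d(m) = -2
C = -12 (C = -10 - 2 = -12)
a(o) = -12
W(I) = 16 + 4*(1 + I)/(-3 + I) (W(I) = 16 + 4*((I + 1)/(-3 + I)) = 16 + 4*((1 + I)/(-3 + I)) = 16 + 4*(1 + I)/(-3 + I))
-13 + a(3)*W(d(2)) = -13 - 48*(-11 + 5*(-2))/(-3 - 2) = -13 - 48*(-11 - 10)/(-5) = -13 - 48*(-1)*(-21)/5 = -13 - 12*84/5 = -13 - 1008/5 = -1073/5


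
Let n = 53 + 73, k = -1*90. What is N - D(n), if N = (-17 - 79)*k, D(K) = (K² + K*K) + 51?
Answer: -23163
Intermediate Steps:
k = -90
n = 126
D(K) = 51 + 2*K² (D(K) = (K² + K²) + 51 = 2*K² + 51 = 51 + 2*K²)
N = 8640 (N = (-17 - 79)*(-90) = -96*(-90) = 8640)
N - D(n) = 8640 - (51 + 2*126²) = 8640 - (51 + 2*15876) = 8640 - (51 + 31752) = 8640 - 1*31803 = 8640 - 31803 = -23163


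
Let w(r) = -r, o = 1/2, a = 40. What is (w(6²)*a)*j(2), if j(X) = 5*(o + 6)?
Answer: -46800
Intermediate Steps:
o = ½ ≈ 0.50000
j(X) = 65/2 (j(X) = 5*(½ + 6) = 5*(13/2) = 65/2)
(w(6²)*a)*j(2) = (-1*6²*40)*(65/2) = (-1*36*40)*(65/2) = -36*40*(65/2) = -1440*65/2 = -46800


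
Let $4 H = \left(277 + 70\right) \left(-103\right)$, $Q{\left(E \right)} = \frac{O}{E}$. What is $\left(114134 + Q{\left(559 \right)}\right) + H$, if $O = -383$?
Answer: $\frac{235222873}{2236} \approx 1.052 \cdot 10^{5}$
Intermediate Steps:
$Q{\left(E \right)} = - \frac{383}{E}$
$H = - \frac{35741}{4}$ ($H = \frac{\left(277 + 70\right) \left(-103\right)}{4} = \frac{347 \left(-103\right)}{4} = \frac{1}{4} \left(-35741\right) = - \frac{35741}{4} \approx -8935.3$)
$\left(114134 + Q{\left(559 \right)}\right) + H = \left(114134 - \frac{383}{559}\right) - \frac{35741}{4} = \frac{63800523}{559} - \frac{35741}{4} = \frac{235222873}{2236}$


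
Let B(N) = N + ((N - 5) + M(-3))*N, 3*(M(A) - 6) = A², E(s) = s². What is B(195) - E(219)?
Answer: -8961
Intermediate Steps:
M(A) = 6 + A²/3
B(N) = N + N*(4 + N) (B(N) = N + ((N - 5) + (6 + (⅓)*(-3)²))*N = N + ((-5 + N) + (6 + (⅓)*9))*N = N + ((-5 + N) + (6 + 3))*N = N + ((-5 + N) + 9)*N = N + (4 + N)*N = N + N*(4 + N))
B(195) - E(219) = 195*(5 + 195) - 1*219² = 195*200 - 1*47961 = 39000 - 47961 = -8961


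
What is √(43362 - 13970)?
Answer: 4*√1837 ≈ 171.44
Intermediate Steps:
√(43362 - 13970) = √29392 = 4*√1837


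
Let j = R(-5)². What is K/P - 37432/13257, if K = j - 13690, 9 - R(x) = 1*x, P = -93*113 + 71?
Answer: -105912629/69188283 ≈ -1.5308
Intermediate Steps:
P = -10438 (P = -10509 + 71 = -10438)
R(x) = 9 - x
j = 196 (j = (9 - 1*(-5))² = (9 + 5)² = 14² = 196)
K = -13494 (K = 196 - 13690 = -13494)
K/P - 37432/13257 = -13494/(-10438) - 37432/13257 = -13494*(-1/10438) - 37432*1/13257 = 6747/5219 - 37432/13257 = -105912629/69188283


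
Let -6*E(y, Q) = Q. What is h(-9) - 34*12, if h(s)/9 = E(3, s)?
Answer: -789/2 ≈ -394.50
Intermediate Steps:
E(y, Q) = -Q/6
h(s) = -3*s/2 (h(s) = 9*(-s/6) = -3*s/2)
h(-9) - 34*12 = -3/2*(-9) - 34*12 = 27/2 - 408 = -789/2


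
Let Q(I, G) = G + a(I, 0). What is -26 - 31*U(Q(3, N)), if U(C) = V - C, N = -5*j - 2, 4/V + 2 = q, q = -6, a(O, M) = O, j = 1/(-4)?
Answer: 237/4 ≈ 59.250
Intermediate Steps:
j = -1/4 ≈ -0.25000
V = -1/2 (V = 4/(-2 - 6) = 4/(-8) = 4*(-1/8) = -1/2 ≈ -0.50000)
N = -3/4 (N = -5*(-1/4) - 2 = 5/4 - 2 = -3/4 ≈ -0.75000)
Q(I, G) = G + I
U(C) = -1/2 - C
-26 - 31*U(Q(3, N)) = -26 - 31*(-1/2 - (-3/4 + 3)) = -26 - 31*(-1/2 - 1*9/4) = -26 - 31*(-1/2 - 9/4) = -26 - 31*(-11/4) = -26 + 341/4 = 237/4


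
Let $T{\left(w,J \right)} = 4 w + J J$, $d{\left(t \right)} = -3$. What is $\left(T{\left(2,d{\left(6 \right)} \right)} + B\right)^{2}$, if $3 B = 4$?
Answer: $\frac{3025}{9} \approx 336.11$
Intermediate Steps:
$B = \frac{4}{3}$ ($B = \frac{1}{3} \cdot 4 = \frac{4}{3} \approx 1.3333$)
$T{\left(w,J \right)} = J^{2} + 4 w$ ($T{\left(w,J \right)} = 4 w + J^{2} = J^{2} + 4 w$)
$\left(T{\left(2,d{\left(6 \right)} \right)} + B\right)^{2} = \left(\left(\left(-3\right)^{2} + 4 \cdot 2\right) + \frac{4}{3}\right)^{2} = \left(\left(9 + 8\right) + \frac{4}{3}\right)^{2} = \left(17 + \frac{4}{3}\right)^{2} = \left(\frac{55}{3}\right)^{2} = \frac{3025}{9}$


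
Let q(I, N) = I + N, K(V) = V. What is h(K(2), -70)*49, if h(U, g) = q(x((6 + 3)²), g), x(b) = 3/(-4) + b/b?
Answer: -13671/4 ≈ -3417.8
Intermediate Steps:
x(b) = ¼ (x(b) = 3*(-¼) + 1 = -¾ + 1 = ¼)
h(U, g) = ¼ + g
h(K(2), -70)*49 = (¼ - 70)*49 = -279/4*49 = -13671/4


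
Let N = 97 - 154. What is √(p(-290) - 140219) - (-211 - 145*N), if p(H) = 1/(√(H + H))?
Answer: -8054 + √(-11792417900 - 290*I*√145)/290 ≈ -8054.0 - 374.46*I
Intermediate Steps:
p(H) = √2/(2*√H) (p(H) = 1/(√(2*H)) = 1/(√2*√H) = √2/(2*√H))
N = -57
√(p(-290) - 140219) - (-211 - 145*N) = √(√2/(2*√(-290)) - 140219) - (-211 - 145*(-57)) = √(√2*(-I*√290/290)/2 - 140219) - (-211 + 8265) = √(-I*√145/290 - 140219) - 1*8054 = √(-140219 - I*√145/290) - 8054 = -8054 + √(-140219 - I*√145/290)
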